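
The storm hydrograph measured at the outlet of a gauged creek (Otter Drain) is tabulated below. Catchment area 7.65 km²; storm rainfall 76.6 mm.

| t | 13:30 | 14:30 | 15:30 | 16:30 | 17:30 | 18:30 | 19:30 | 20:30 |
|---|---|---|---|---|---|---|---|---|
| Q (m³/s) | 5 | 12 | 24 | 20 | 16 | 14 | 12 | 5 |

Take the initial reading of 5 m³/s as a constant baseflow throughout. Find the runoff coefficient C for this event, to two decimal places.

C ≈ 0.42

ΣQ_DR = 68.00 m³/s; V = ΣQ_DR·Δt = 2.448 × 10^5 m³.
Runoff depth d = V / A = 32.00 mm.
C = d / P = 32.00 / 76.6 = 0.42.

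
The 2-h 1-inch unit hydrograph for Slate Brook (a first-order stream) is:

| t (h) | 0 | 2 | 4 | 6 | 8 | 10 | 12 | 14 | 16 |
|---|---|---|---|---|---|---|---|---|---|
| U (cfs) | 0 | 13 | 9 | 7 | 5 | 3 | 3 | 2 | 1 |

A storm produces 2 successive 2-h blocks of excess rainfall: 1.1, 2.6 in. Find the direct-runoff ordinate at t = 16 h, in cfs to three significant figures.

Q ≈ 6.30 cfs

By discrete convolution, Q_j = Σ (P_i / 1 in) · U_{j−i}.
At t = 16 h (j=8): Q = (1.1/1)·1 + (2.6/1)·2 = 6.30 cfs.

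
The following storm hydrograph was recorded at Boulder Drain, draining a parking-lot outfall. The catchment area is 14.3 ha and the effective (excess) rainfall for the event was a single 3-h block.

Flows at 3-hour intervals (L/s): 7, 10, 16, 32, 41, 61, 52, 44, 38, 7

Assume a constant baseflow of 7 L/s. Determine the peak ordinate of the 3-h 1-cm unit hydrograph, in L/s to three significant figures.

U_p ≈ 30.0 L/s

Direct runoff: 0.0, 3.0, 9.0, 25.0, 34.0, 54.0, 45.0, 37.0, 31.0, 0.0 L/s; ΣQ_DR = 238.0 L/s, peak = 54.0 L/s.
Runoff depth d = ΣQ_DR·Δt / A = 238.0 × 10800 / (14.3 ha) = 17.97 mm.
The 1-cm UH is the DRH scaled by (10 mm)/d, so U_p = 54.0 × 10/17.97 = 30.0 L/s.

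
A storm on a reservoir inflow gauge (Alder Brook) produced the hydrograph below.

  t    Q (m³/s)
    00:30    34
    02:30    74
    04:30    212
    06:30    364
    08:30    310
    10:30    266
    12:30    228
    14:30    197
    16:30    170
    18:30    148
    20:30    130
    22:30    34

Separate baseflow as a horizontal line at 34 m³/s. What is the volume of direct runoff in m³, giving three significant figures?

V ≈ 1.27 × 10^7 m³

Direct-runoff ordinates (Q − Q_b): 0.0, 40.0, 178.0, 330.0, 276.0, 232.0, 194.0, 163.0, 136.0, 114.0, 96.0, 0.0 m³/s.
ΣQ_DR = 1759 m³/s.
With Δt = 2 h = 7200 s, V = ΣQ_DR · Δt = 1759 × 7200 = 1.27 × 10^7 m³.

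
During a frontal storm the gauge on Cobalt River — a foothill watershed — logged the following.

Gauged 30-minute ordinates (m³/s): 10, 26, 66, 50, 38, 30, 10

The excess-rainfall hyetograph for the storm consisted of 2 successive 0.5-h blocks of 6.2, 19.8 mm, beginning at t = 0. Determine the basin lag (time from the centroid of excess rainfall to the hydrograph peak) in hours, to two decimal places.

t_L ≈ 0.37 h

Centroid of excess rainfall: t_c = Σ P_i·t̄_i / ΣP_i = 0.6308 h (block centres at 0.25, 0.75 h).
Hydrograph peak occurs at t = 1 h, so basin lag t_L = 1 − 0.6308 = 0.37 h.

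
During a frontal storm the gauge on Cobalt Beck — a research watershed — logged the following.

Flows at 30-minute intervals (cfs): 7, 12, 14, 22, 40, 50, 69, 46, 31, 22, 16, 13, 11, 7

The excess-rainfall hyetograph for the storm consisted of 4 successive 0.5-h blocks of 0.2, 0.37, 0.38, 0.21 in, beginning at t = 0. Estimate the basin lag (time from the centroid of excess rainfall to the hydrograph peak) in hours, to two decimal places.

t_L ≈ 1.99 h

Centroid of excess rainfall: t_c = Σ P_i·t̄_i / ΣP_i = 1.0086 h (block centres at 0.25, 0.75, 1.25, 1.75 h).
Hydrograph peak occurs at t = 3 h, so basin lag t_L = 3 − 1.0086 = 1.99 h.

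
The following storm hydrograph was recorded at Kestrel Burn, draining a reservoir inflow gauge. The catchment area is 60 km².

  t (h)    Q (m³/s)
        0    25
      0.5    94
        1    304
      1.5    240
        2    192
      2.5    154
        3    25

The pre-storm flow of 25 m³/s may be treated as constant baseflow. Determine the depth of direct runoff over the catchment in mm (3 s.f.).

d ≈ 25.8 mm

Direct runoff: 0.0, 69.0, 279.0, 215.0, 167.0, 129.0, 0.0 m³/s; ΣQ_DR = 859.0 m³/s.
V = ΣQ_DR · Δt = 859.0 × 1800 s = 1.546 × 10^6 m³.
Over A = 60 km², depth = V / A = 25.8 mm.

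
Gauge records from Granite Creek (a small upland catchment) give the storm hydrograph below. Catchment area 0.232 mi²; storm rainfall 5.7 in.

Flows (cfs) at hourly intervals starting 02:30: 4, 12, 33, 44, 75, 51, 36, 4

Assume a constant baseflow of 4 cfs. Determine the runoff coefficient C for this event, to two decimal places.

C ≈ 0.27

ΣQ_DR = 227.0 cfs; V = ΣQ_DR·Δt = 8.172 × 10^5 ft³.
Runoff depth d = V / A = 1.516 in.
C = d / P = 1.516 / 5.7 = 0.27.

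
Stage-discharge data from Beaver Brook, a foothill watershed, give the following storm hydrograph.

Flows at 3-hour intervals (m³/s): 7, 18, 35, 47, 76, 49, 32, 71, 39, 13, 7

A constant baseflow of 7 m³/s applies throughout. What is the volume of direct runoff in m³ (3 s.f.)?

V ≈ 3.42 × 10^6 m³

Direct-runoff ordinates (Q − Q_b): 0.0, 11.0, 28.0, 40.0, 69.0, 42.0, 25.0, 64.0, 32.0, 6.0, 0.0 m³/s.
ΣQ_DR = 317.0 m³/s.
With Δt = 3 h = 10800 s, V = ΣQ_DR · Δt = 317.0 × 10800 = 3.42 × 10^6 m³.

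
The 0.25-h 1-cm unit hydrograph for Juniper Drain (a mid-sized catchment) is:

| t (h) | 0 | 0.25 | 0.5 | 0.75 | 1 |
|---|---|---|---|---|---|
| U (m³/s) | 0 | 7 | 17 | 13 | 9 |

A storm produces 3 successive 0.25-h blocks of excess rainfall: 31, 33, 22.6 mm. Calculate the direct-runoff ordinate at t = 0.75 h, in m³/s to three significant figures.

Q ≈ 112 m³/s

By discrete convolution, Q_j = Σ (P_i / 10 mm) · U_{j−i}.
At t = 0.75 h (j=3): Q = (31/10)·13 + (33/10)·17 + (22.6/10)·7 = 112 m³/s.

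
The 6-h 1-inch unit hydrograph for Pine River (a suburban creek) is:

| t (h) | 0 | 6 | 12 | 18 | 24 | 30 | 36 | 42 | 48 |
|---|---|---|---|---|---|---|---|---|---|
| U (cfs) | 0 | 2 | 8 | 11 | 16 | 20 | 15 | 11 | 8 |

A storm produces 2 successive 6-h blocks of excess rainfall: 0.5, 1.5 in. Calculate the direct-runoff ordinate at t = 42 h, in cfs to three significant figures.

Q ≈ 28.0 cfs

By discrete convolution, Q_j = Σ (P_i / 1 in) · U_{j−i}.
At t = 42 h (j=7): Q = (0.5/1)·11 + (1.5/1)·15 = 28.0 cfs.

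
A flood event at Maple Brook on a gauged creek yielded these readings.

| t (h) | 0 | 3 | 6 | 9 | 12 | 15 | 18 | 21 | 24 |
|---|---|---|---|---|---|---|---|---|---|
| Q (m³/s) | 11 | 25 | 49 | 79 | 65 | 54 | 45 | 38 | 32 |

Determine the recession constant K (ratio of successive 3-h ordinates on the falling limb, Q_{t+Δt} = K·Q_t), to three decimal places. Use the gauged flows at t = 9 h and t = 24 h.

K ≈ 0.835

Using the recession-limb readings at t = 9 h and t = 24 h: Q falls from 79 to 32 m³/s over 5 intervals.
K = (Q₂/Q₁)^(1/5) = (32/79)^(1/5) = 0.835.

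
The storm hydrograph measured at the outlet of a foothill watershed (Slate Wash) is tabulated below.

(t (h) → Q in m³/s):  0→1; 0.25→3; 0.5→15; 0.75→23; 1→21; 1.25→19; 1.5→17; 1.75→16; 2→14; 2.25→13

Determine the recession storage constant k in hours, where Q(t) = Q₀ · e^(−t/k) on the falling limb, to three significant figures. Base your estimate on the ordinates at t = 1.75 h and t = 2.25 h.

On the falling limb, Q drops from 16 to 13 m³/s between t = 1.75 h and t = 2.25 h (Δt = 0.5 h).
k = −Δt / ln(Q₂/Q₁) = −0.5 / ln(13/16) = 2.41 h.

k ≈ 2.41 h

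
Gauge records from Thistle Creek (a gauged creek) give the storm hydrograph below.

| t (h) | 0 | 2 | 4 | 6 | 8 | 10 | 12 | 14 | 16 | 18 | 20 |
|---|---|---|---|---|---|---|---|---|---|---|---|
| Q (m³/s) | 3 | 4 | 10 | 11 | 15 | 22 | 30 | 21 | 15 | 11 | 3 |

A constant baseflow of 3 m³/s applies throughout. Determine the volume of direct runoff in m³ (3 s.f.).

Direct-runoff ordinates (Q − Q_b): 0.0, 1.0, 7.0, 8.0, 12.0, 19.0, 27.0, 18.0, 12.0, 8.0, 0.0 m³/s.
ΣQ_DR = 112.0 m³/s.
With Δt = 2 h = 7200 s, V = ΣQ_DR · Δt = 112.0 × 7200 = 8.06 × 10^5 m³.

V ≈ 8.06 × 10^5 m³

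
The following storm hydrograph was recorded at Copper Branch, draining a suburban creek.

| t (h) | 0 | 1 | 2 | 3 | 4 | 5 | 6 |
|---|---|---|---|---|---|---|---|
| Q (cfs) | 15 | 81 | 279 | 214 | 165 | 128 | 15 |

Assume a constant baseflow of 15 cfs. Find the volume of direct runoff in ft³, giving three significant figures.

V ≈ 2.85 × 10^6 ft³

Direct-runoff ordinates (Q − Q_b): 0.0, 66.0, 264.0, 199.0, 150.0, 113.0, 0.0 cfs.
ΣQ_DR = 792.0 cfs.
With Δt = 1 h = 3600 s, V = ΣQ_DR · Δt = 792.0 × 3600 = 2.85 × 10^6 ft³.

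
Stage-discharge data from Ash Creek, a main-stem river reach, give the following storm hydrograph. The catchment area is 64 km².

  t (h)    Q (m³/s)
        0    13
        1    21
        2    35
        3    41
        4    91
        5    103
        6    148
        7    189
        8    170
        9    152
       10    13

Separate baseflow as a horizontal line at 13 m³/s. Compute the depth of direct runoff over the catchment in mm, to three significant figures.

d ≈ 46.9 mm

Direct runoff: 0.0, 8.0, 22.0, 28.0, 78.0, 90.0, 135.0, 176.0, 157.0, 139.0, 0.0 m³/s; ΣQ_DR = 833.0 m³/s.
V = ΣQ_DR · Δt = 833.0 × 3600 s = 2.999 × 10^6 m³.
Over A = 64 km², depth = V / A = 46.9 mm.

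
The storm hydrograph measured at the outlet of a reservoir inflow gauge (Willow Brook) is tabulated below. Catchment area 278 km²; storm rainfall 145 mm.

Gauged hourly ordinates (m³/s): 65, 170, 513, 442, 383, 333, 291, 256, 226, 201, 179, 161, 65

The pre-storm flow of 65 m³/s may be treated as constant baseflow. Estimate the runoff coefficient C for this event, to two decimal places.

ΣQ_DR = 2440 m³/s; V = ΣQ_DR·Δt = 8.784 × 10^6 m³.
Runoff depth d = V / A = 31.60 mm.
C = d / P = 31.60 / 145 = 0.22.

C ≈ 0.22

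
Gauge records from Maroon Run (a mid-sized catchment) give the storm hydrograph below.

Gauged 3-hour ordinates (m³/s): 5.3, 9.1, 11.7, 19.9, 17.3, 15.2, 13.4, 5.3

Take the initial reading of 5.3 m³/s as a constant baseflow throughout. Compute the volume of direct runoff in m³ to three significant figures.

Direct-runoff ordinates (Q − Q_b): 0.0, 3.8, 6.4, 14.6, 12.0, 9.9, 8.1, 0.0 m³/s.
ΣQ_DR = 54.80 m³/s.
With Δt = 3 h = 10800 s, V = ΣQ_DR · Δt = 54.80 × 10800 = 5.92 × 10^5 m³.

V ≈ 5.92 × 10^5 m³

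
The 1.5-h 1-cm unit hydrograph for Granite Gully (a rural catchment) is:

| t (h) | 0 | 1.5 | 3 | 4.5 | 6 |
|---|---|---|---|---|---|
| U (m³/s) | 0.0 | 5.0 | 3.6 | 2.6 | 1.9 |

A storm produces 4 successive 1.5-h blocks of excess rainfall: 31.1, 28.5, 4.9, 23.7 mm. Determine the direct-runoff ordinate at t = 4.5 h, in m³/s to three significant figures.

Q ≈ 20.8 m³/s

By discrete convolution, Q_j = Σ (P_i / 10 mm) · U_{j−i}.
At t = 4.5 h (j=3): Q = (31.1/10)·2.6 + (28.5/10)·3.6 + (4.9/10)·5.0 + (23.7/10)·0.0 = 20.8 m³/s.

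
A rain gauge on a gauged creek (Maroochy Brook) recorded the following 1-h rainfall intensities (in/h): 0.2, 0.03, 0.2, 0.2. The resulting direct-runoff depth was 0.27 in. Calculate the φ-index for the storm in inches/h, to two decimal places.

Only the 3 blocks with intensity above φ contribute runoff: 0.2, 0.2, 0.2 in/h.
Σ(I−φ)·Δt = d  ⇒  (0.2+0.2+0.2 − 3φ)·1 = 0.27
φ = (0.6000 − 0.27/1) / 3 = 0.11 in/h.

φ ≈ 0.11 in/h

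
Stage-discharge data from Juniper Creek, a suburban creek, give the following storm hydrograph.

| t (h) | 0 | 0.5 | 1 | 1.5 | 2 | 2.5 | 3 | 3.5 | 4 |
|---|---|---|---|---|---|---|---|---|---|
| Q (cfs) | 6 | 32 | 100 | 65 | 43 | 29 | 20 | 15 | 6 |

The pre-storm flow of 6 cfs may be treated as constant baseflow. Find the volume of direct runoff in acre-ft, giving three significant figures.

Direct-runoff ordinates (Q − Q_b): 0.0, 26.0, 94.0, 59.0, 37.0, 23.0, 14.0, 9.0, 0.0 cfs.
ΣQ_DR = 262.0 cfs.
With Δt = 0.5 h = 1800 s, V = ΣQ_DR · Δt = 262.0 × 1800 = 4.72 × 10^5 ft³ = 10.8 acre-ft.

V ≈ 10.8 acre-ft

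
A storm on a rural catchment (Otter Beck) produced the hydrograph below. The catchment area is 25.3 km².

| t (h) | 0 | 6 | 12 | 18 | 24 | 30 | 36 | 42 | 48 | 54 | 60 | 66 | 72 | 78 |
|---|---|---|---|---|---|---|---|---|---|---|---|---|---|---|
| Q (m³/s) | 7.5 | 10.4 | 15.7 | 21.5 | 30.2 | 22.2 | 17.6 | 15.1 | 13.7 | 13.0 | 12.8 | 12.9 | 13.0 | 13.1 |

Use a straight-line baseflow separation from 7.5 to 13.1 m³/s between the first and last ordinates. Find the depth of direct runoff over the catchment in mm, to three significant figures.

d ≈ 63.6 mm

Direct runoff: 0.00, 2.47, 7.34, 12.71, 20.98, 12.55, 7.52, 4.58, 2.75, 1.62, 0.99, 0.66, 0.33, 0.00 m³/s; ΣQ_DR = 74.50 m³/s.
V = ΣQ_DR · Δt = 74.50 × 21600 s = 1.609 × 10^6 m³.
Over A = 25.3 km², depth = V / A = 63.6 mm.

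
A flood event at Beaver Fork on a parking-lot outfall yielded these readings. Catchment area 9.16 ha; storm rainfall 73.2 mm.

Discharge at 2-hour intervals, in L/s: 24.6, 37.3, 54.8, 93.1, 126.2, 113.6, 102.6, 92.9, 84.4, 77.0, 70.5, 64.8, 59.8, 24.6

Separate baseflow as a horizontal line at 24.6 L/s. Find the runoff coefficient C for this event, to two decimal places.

C ≈ 0.73

ΣQ_DR = 681.8 L/s; V = ΣQ_DR·Δt = 4.909 × 10^6 L.
Runoff depth d = V / A = 53.59 mm.
C = d / P = 53.59 / 73.2 = 0.73.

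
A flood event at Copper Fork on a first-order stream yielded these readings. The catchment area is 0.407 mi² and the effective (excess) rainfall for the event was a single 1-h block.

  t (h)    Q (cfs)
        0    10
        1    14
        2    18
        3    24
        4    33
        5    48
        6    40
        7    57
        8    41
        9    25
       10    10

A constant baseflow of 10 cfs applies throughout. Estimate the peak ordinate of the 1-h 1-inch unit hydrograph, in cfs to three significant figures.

Direct runoff: 0.0, 4.0, 8.0, 14.0, 23.0, 38.0, 30.0, 47.0, 31.0, 15.0, 0.0 cfs; ΣQ_DR = 210.0 cfs, peak = 47.0 cfs.
Runoff depth d = ΣQ_DR·Δt / A = 210.0 × 3600 / (0.407 mi²) = 0.7995 in.
The 1-inch UH is the DRH scaled by (1 in)/d, so U_p = 47.0 × 1/0.7995 = 58.8 cfs.

U_p ≈ 58.8 cfs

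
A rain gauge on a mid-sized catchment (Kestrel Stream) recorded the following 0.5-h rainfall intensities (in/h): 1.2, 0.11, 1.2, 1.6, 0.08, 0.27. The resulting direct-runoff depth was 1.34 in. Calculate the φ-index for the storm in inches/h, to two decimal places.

φ ≈ 0.44 in/h

Only the 3 blocks with intensity above φ contribute runoff: 1.2, 1.2, 1.6 in/h.
Σ(I−φ)·Δt = d  ⇒  (1.2+1.2+1.6 − 3φ)·0.5 = 1.34
φ = (4.000 − 1.34/0.5) / 3 = 0.44 in/h.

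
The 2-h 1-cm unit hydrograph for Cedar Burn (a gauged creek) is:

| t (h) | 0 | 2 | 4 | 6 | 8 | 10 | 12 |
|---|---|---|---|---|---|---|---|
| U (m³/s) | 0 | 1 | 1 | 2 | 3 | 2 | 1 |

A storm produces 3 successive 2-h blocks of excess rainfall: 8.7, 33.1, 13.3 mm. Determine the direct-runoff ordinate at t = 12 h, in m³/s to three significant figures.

Q ≈ 11.5 m³/s

By discrete convolution, Q_j = Σ (P_i / 10 mm) · U_{j−i}.
At t = 12 h (j=6): Q = (8.7/10)·1 + (33.1/10)·2 + (13.3/10)·3 = 11.5 m³/s.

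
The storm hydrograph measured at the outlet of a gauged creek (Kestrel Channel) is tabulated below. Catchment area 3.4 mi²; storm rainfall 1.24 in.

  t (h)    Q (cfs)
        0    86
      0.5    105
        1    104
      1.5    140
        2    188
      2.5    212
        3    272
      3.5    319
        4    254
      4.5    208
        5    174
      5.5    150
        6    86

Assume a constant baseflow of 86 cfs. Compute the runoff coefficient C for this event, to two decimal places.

ΣQ_DR = 1180 cfs; V = ΣQ_DR·Δt = 2.124 × 10^6 ft³.
Runoff depth d = V / A = 0.2689 in.
C = d / P = 0.2689 / 1.24 = 0.22.

C ≈ 0.22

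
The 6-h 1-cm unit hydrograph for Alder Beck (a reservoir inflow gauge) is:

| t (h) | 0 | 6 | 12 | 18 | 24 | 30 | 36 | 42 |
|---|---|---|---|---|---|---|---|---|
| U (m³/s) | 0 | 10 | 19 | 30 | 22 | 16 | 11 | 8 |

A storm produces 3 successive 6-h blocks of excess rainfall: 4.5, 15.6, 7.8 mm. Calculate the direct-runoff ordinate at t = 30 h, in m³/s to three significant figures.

By discrete convolution, Q_j = Σ (P_i / 10 mm) · U_{j−i}.
At t = 30 h (j=5): Q = (4.5/10)·16 + (15.6/10)·22 + (7.8/10)·30 = 64.9 m³/s.

Q ≈ 64.9 m³/s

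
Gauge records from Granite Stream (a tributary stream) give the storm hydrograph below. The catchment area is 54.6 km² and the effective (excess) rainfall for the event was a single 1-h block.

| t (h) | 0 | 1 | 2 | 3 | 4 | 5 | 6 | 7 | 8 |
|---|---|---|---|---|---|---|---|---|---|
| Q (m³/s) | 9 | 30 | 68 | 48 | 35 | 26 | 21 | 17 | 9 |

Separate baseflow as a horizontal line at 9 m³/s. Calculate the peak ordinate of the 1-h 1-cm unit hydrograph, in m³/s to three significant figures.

U_p ≈ 49.2 m³/s

Direct runoff: 0.0, 21.0, 59.0, 39.0, 26.0, 17.0, 12.0, 8.0, 0.0 m³/s; ΣQ_DR = 182.0 m³/s, peak = 59.0 m³/s.
Runoff depth d = ΣQ_DR·Δt / A = 182.0 × 3600 / (54.6 km²) = 12.00 mm.
The 1-cm UH is the DRH scaled by (10 mm)/d, so U_p = 59.0 × 10/12.00 = 49.2 m³/s.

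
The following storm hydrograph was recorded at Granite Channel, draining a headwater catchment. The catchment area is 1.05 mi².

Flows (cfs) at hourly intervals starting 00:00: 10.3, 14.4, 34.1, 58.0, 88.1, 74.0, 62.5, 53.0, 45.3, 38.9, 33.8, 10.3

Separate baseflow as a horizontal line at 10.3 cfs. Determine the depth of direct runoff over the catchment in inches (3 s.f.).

Direct runoff: 0.0, 4.1, 23.8, 47.7, 77.8, 63.7, 52.2, 42.7, 35.0, 28.6, 23.5, 0.0 cfs; ΣQ_DR = 399.1 cfs.
V = ΣQ_DR · Δt = 399.1 × 3600 s = 1.437 × 10^6 ft³.
Over A = 1.05 mi², depth = V / A = 0.589 in.

d ≈ 0.589 in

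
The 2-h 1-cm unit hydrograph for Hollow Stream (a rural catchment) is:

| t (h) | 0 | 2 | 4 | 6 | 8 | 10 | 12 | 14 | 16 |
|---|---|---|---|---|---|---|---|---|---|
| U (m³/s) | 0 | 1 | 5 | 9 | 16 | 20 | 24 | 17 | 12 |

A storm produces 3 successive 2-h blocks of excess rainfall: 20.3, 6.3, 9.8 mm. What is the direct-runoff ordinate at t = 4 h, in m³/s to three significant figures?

Q ≈ 10.8 m³/s

By discrete convolution, Q_j = Σ (P_i / 10 mm) · U_{j−i}.
At t = 4 h (j=2): Q = (20.3/10)·5 + (6.3/10)·1 + (9.8/10)·0 = 10.8 m³/s.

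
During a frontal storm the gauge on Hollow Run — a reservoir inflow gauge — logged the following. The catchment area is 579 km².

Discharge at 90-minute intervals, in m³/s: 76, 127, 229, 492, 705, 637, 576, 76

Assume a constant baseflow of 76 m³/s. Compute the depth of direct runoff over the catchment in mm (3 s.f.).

Direct runoff: 0.0, 51.0, 153.0, 416.0, 629.0, 561.0, 500.0, 0.0 m³/s; ΣQ_DR = 2310 m³/s.
V = ΣQ_DR · Δt = 2310 × 5400 s = 1.247 × 10^7 m³.
Over A = 579 km², depth = V / A = 21.5 mm.

d ≈ 21.5 mm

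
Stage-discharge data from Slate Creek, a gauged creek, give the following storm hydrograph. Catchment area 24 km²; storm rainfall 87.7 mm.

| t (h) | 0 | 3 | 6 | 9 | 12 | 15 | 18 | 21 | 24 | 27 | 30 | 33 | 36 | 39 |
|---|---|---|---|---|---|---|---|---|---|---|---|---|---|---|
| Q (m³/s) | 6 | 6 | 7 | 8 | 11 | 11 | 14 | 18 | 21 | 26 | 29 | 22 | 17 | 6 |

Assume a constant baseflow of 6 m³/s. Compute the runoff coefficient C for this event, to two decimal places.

ΣQ_DR = 118.0 m³/s; V = ΣQ_DR·Δt = 1.274 × 10^6 m³.
Runoff depth d = V / A = 53.10 mm.
C = d / P = 53.10 / 87.7 = 0.61.

C ≈ 0.61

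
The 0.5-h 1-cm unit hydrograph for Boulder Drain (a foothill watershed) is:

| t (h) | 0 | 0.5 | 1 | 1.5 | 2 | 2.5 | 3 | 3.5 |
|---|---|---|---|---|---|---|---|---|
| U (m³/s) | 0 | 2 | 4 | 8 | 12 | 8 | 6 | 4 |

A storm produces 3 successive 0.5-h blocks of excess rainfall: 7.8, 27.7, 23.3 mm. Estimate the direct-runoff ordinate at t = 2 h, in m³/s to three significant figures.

Q ≈ 40.8 m³/s

By discrete convolution, Q_j = Σ (P_i / 10 mm) · U_{j−i}.
At t = 2 h (j=4): Q = (7.8/10)·12 + (27.7/10)·8 + (23.3/10)·4 = 40.8 m³/s.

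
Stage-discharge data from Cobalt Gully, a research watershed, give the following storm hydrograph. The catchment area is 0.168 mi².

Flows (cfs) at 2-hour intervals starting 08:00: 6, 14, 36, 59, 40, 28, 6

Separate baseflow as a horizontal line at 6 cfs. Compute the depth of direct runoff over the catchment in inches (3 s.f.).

Direct runoff: 0.0, 8.0, 30.0, 53.0, 34.0, 22.0, 0.0 cfs; ΣQ_DR = 147.0 cfs.
V = ΣQ_DR · Δt = 147.0 × 7200 s = 1.058 × 10^6 ft³.
Over A = 0.168 mi², depth = V / A = 2.71 in.

d ≈ 2.71 in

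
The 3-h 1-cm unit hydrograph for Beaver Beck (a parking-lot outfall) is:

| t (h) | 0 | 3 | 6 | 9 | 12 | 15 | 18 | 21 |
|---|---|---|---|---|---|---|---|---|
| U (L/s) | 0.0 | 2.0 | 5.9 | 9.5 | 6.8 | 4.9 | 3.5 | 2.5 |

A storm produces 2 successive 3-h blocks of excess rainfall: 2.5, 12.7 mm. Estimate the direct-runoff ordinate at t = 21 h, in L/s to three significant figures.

By discrete convolution, Q_j = Σ (P_i / 10 mm) · U_{j−i}.
At t = 21 h (j=7): Q = (2.5/10)·2.5 + (12.7/10)·3.5 = 5.07 L/s.

Q ≈ 5.07 L/s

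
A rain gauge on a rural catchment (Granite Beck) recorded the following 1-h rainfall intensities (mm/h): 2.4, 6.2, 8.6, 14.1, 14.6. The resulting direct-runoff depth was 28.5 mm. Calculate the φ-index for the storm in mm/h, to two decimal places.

Only the 4 blocks with intensity above φ contribute runoff: 6.2, 8.6, 14.1, 14.6 mm/h.
Σ(I−φ)·Δt = d  ⇒  (6.2+8.6+14.1+14.6 − 4φ)·1 = 28.5
φ = (43.50 − 28.5/1) / 4 = 3.75 mm/h.

φ ≈ 3.75 mm/h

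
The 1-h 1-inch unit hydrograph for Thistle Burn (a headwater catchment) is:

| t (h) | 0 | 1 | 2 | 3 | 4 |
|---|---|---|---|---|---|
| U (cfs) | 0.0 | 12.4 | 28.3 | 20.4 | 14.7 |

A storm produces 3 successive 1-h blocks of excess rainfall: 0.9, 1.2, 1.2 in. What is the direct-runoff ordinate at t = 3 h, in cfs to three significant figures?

Q ≈ 67.2 cfs

By discrete convolution, Q_j = Σ (P_i / 1 in) · U_{j−i}.
At t = 3 h (j=3): Q = (0.9/1)·20.4 + (1.2/1)·28.3 + (1.2/1)·12.4 = 67.2 cfs.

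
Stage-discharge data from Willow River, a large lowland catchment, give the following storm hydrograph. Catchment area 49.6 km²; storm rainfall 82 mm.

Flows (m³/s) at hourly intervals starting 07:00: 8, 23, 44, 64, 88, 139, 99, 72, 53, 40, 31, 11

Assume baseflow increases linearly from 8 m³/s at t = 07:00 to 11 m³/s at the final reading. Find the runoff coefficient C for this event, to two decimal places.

ΣQ_DR = 558.0 m³/s; V = ΣQ_DR·Δt = 2.009 × 10^6 m³.
Runoff depth d = V / A = 40.50 mm.
C = d / P = 40.50 / 82 = 0.49.

C ≈ 0.49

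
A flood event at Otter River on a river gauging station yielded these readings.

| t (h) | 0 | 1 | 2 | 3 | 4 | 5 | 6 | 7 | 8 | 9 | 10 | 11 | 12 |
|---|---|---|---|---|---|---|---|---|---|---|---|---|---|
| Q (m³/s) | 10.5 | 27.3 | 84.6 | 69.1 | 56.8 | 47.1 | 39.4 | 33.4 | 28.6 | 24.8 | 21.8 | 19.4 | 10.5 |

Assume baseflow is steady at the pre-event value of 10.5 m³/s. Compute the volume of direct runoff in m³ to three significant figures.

Direct-runoff ordinates (Q − Q_b): 0.0, 16.8, 74.1, 58.6, 46.3, 36.6, 28.9, 22.9, 18.1, 14.3, 11.3, 8.9, 0.0 m³/s.
ΣQ_DR = 336.8 m³/s.
With Δt = 1 h = 3600 s, V = ΣQ_DR · Δt = 336.8 × 3600 = 1.21 × 10^6 m³.

V ≈ 1.21 × 10^6 m³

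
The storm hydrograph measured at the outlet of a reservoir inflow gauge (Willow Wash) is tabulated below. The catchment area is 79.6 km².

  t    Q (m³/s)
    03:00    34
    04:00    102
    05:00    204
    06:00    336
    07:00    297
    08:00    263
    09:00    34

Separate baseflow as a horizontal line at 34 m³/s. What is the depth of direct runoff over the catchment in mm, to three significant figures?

d ≈ 46.7 mm

Direct runoff: 0.0, 68.0, 170.0, 302.0, 263.0, 229.0, 0.0 m³/s; ΣQ_DR = 1032 m³/s.
V = ΣQ_DR · Δt = 1032 × 3600 s = 3.715 × 10^6 m³.
Over A = 79.6 km², depth = V / A = 46.7 mm.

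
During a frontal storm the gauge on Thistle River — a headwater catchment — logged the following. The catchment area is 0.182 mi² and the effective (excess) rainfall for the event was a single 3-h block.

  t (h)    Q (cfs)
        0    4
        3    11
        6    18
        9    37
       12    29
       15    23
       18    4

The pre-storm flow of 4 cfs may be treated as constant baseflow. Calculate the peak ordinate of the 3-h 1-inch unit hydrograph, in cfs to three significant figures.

U_p ≈ 13.2 cfs

Direct runoff: 0.0, 7.0, 14.0, 33.0, 25.0, 19.0, 0.0 cfs; ΣQ_DR = 98.00 cfs, peak = 33.0 cfs.
Runoff depth d = ΣQ_DR·Δt / A = 98.00 × 10800 / (0.182 mi²) = 2.503 in.
The 1-inch UH is the DRH scaled by (1 in)/d, so U_p = 33.0 × 1/2.503 = 13.2 cfs.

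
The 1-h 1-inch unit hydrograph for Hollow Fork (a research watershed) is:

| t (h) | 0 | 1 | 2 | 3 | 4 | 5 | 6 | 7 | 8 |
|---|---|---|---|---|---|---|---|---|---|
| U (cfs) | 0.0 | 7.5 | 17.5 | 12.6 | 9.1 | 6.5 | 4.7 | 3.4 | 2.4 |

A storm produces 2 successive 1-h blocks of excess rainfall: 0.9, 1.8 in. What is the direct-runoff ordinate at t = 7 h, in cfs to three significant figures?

By discrete convolution, Q_j = Σ (P_i / 1 in) · U_{j−i}.
At t = 7 h (j=7): Q = (0.9/1)·3.4 + (1.8/1)·4.7 = 11.5 cfs.

Q ≈ 11.5 cfs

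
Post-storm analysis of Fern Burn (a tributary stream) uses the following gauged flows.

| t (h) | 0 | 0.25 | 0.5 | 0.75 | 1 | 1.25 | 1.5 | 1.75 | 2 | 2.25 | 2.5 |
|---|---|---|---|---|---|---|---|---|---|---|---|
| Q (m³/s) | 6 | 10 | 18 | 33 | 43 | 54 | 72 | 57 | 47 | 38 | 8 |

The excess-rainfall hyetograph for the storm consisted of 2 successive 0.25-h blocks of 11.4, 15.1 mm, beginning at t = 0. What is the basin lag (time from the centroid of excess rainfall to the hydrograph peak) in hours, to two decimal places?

Centroid of excess rainfall: t_c = Σ P_i·t̄_i / ΣP_i = 0.2675 h (block centres at 0.125, 0.375 h).
Hydrograph peak occurs at t = 1.5 h, so basin lag t_L = 1.5 − 0.2675 = 1.23 h.

t_L ≈ 1.23 h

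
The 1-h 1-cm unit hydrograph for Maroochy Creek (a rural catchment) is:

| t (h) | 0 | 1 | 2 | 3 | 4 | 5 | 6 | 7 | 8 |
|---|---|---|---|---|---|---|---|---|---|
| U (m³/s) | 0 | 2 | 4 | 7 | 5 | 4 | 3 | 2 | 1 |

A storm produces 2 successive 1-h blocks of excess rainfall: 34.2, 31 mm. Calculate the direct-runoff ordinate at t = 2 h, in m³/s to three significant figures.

Q ≈ 19.9 m³/s

By discrete convolution, Q_j = Σ (P_i / 10 mm) · U_{j−i}.
At t = 2 h (j=2): Q = (34.2/10)·4 + (31/10)·2 = 19.9 m³/s.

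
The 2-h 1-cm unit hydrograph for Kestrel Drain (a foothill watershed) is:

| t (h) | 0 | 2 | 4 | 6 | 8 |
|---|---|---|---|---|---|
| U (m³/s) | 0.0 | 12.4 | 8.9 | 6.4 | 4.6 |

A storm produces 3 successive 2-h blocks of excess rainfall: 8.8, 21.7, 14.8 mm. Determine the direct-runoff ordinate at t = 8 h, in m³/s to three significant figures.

By discrete convolution, Q_j = Σ (P_i / 10 mm) · U_{j−i}.
At t = 8 h (j=4): Q = (8.8/10)·4.6 + (21.7/10)·6.4 + (14.8/10)·8.9 = 31.1 m³/s.

Q ≈ 31.1 m³/s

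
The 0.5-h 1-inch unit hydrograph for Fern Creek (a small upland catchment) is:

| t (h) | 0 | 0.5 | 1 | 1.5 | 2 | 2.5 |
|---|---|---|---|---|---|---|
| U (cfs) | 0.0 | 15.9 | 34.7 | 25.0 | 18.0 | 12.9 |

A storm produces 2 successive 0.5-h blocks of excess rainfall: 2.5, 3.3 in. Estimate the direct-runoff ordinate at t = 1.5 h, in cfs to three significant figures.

Q ≈ 177 cfs

By discrete convolution, Q_j = Σ (P_i / 1 in) · U_{j−i}.
At t = 1.5 h (j=3): Q = (2.5/1)·25.0 + (3.3/1)·34.7 = 177 cfs.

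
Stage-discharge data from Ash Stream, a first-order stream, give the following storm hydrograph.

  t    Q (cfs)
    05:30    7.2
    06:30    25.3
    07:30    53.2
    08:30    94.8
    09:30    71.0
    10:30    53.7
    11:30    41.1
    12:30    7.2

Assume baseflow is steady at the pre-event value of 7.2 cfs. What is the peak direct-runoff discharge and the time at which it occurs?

Q_p = 87.6 cfs at t = 08:30

Subtracting baseflow gives direct-runoff ordinates: 0.0, 18.1, 46.0, 87.6, 63.8, 46.5, 33.9, 0.0 cfs.
The maximum is 87.6 cfs, occurring at the reading for t = 08:30.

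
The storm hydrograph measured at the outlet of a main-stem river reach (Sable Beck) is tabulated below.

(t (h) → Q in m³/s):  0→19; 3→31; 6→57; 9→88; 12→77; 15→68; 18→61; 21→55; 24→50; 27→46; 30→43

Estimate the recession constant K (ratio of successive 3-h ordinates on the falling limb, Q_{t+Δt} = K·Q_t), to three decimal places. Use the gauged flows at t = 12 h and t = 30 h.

K ≈ 0.907

Using the recession-limb readings at t = 12 h and t = 30 h: Q falls from 77 to 43 m³/s over 6 intervals.
K = (Q₂/Q₁)^(1/6) = (43/77)^(1/6) = 0.907.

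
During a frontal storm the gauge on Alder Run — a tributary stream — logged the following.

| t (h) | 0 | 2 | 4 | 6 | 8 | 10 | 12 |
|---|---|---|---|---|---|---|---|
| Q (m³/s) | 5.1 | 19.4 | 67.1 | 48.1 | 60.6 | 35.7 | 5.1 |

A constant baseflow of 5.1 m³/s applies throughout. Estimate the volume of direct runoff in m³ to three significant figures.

V ≈ 1.48 × 10^6 m³

Direct-runoff ordinates (Q − Q_b): 0.0, 14.3, 62.0, 43.0, 55.5, 30.6, 0.0 m³/s.
ΣQ_DR = 205.4 m³/s.
With Δt = 2 h = 7200 s, V = ΣQ_DR · Δt = 205.4 × 7200 = 1.48 × 10^6 m³.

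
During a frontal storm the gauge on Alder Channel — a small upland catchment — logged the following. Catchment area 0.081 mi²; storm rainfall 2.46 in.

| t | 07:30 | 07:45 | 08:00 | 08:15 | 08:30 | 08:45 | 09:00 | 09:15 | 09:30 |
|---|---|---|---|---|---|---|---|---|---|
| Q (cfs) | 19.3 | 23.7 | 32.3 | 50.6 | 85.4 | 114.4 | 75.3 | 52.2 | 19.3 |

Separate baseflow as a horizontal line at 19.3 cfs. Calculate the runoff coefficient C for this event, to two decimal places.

ΣQ_DR = 298.8 cfs; V = ΣQ_DR·Δt = 2.689 × 10^5 ft³.
Runoff depth d = V / A = 1.429 in.
C = d / P = 1.429 / 2.46 = 0.58.

C ≈ 0.58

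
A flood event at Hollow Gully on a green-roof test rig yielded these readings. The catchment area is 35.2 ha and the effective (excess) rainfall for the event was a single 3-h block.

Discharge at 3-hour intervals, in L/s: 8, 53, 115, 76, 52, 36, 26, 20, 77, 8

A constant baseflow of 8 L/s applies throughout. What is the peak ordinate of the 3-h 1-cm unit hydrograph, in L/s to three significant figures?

U_p ≈ 89.2 L/s

Direct runoff: 0.0, 45.0, 107.0, 68.0, 44.0, 28.0, 18.0, 12.0, 69.0, 0.0 L/s; ΣQ_DR = 391.0 L/s, peak = 107.0 L/s.
Runoff depth d = ΣQ_DR·Δt / A = 391.0 × 10800 / (35.2 ha) = 12.00 mm.
The 1-cm UH is the DRH scaled by (10 mm)/d, so U_p = 107.0 × 10/12.00 = 89.2 L/s.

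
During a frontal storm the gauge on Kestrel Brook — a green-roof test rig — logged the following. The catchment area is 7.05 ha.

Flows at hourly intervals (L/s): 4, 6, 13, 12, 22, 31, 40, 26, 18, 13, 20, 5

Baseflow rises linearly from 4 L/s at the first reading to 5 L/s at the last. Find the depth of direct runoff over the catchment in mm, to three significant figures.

d ≈ 7.97 mm

Direct runoff: 0.00, 1.91, 8.82, 7.73, 17.64, 26.55, 35.45, 21.36, 13.27, 8.18, 15.09, 0.00 L/s; ΣQ_DR = 156.0 L/s.
V = ΣQ_DR · Δt = 156.0 × 3600 s = 5.616 × 10^5 L.
Over A = 7.05 ha, depth = V / A = 7.97 mm.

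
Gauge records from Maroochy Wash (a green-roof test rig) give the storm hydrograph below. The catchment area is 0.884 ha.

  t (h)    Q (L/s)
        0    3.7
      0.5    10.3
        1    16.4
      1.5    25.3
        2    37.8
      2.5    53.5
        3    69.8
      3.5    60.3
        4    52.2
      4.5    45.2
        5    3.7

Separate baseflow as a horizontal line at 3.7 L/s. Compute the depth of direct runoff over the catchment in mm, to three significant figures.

Direct runoff: 0.0, 6.6, 12.7, 21.6, 34.1, 49.8, 66.1, 56.6, 48.5, 41.5, 0.0 L/s; ΣQ_DR = 337.5 L/s.
V = ΣQ_DR · Δt = 337.5 × 1800 s = 6.075 × 10^5 L.
Over A = 0.884 ha, depth = V / A = 68.7 mm.

d ≈ 68.7 mm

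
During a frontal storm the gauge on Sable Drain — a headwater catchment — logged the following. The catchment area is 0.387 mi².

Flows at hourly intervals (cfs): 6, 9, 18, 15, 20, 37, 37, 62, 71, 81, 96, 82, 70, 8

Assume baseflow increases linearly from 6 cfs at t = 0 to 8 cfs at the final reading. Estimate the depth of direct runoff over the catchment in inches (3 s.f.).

d ≈ 2.06 in

Direct runoff: 0.00, 2.85, 11.69, 8.54, 13.38, 30.23, 30.08, 54.92, 63.77, 73.62, 88.46, 74.31, 62.15, 0.00 cfs; ΣQ_DR = 514.0 cfs.
V = ΣQ_DR · Δt = 514.0 × 3600 s = 1.850 × 10^6 ft³.
Over A = 0.387 mi², depth = V / A = 2.06 in.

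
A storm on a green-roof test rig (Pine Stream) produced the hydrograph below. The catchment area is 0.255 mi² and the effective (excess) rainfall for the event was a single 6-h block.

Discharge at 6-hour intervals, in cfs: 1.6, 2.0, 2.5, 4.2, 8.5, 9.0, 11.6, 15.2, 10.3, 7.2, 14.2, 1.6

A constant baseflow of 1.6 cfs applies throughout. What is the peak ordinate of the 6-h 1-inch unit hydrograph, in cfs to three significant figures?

Direct runoff: 0.0, 0.4, 0.9, 2.6, 6.9, 7.4, 10.0, 13.6, 8.7, 5.6, 12.6, 0.0 cfs; ΣQ_DR = 68.70 cfs, peak = 13.6 cfs.
Runoff depth d = ΣQ_DR·Δt / A = 68.70 × 21600 / (0.255 mi²) = 2.505 in.
The 1-inch UH is the DRH scaled by (1 in)/d, so U_p = 13.6 × 1/2.505 = 5.43 cfs.

U_p ≈ 5.43 cfs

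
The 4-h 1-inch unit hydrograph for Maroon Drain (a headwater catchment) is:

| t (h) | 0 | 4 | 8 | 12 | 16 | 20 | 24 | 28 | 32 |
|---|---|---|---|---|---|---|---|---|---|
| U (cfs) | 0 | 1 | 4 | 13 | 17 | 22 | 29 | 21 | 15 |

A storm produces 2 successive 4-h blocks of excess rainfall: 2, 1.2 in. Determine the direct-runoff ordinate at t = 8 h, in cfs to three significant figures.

By discrete convolution, Q_j = Σ (P_i / 1 in) · U_{j−i}.
At t = 8 h (j=2): Q = (2/1)·4 + (1.2/1)·1 = 9.20 cfs.

Q ≈ 9.20 cfs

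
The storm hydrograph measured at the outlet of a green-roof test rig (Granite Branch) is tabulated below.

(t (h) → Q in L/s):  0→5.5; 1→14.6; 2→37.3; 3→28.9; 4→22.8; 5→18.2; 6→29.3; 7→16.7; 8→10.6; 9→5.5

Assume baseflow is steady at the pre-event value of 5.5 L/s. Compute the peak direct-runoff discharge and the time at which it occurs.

Q_p = 31.8 L/s at t = 2 h

Subtracting baseflow gives direct-runoff ordinates: 0.0, 9.1, 31.8, 23.4, 17.3, 12.7, 23.8, 11.2, 5.1, 0.0 L/s.
The maximum is 31.8 L/s, occurring at the reading for t = 2 h.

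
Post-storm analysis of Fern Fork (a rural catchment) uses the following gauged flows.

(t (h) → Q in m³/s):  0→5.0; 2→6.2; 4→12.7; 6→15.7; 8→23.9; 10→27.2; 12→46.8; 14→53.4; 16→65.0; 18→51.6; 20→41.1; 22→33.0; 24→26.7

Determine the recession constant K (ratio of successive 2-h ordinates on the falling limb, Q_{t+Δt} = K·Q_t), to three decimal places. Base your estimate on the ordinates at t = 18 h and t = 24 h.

Using the recession-limb readings at t = 18 h and t = 24 h: Q falls from 51.6 to 26.7 m³/s over 3 intervals.
K = (Q₂/Q₁)^(1/3) = (26.7/51.6)^(1/3) = 0.803.

K ≈ 0.803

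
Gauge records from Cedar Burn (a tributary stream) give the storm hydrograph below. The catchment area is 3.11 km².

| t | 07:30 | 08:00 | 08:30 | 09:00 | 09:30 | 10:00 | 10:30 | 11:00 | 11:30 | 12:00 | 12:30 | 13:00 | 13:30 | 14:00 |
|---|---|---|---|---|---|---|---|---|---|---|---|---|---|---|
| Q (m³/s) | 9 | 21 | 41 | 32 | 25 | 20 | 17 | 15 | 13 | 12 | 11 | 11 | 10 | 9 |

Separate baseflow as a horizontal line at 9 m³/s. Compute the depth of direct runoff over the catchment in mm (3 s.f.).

Direct runoff: 0.0, 12.0, 32.0, 23.0, 16.0, 11.0, 8.0, 6.0, 4.0, 3.0, 2.0, 2.0, 1.0, 0.0 m³/s; ΣQ_DR = 120.0 m³/s.
V = ΣQ_DR · Δt = 120.0 × 1800 s = 2.160 × 10^5 m³.
Over A = 3.11 km², depth = V / A = 69.5 mm.

d ≈ 69.5 mm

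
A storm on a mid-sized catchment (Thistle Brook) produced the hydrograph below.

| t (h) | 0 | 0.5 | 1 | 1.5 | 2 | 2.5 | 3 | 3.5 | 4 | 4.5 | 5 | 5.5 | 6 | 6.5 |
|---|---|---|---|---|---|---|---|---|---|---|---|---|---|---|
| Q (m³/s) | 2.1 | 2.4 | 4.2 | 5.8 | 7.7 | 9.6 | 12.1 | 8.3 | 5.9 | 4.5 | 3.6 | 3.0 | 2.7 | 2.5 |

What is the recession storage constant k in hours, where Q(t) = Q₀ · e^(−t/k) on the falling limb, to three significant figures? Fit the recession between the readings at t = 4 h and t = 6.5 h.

On the falling limb, Q drops from 5.9 to 2.5 m³/s between t = 4 h and t = 6.5 h (Δt = 2.5 h).
k = −Δt / ln(Q₂/Q₁) = −2.5 / ln(2.5/5.9) = 2.91 h.

k ≈ 2.91 h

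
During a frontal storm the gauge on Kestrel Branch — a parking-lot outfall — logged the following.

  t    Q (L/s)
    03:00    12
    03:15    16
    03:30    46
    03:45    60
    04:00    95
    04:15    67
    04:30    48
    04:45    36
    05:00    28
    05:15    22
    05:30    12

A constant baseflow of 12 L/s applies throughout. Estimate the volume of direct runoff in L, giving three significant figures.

V ≈ 2.79 × 10^5 L

Direct-runoff ordinates (Q − Q_b): 0.0, 4.0, 34.0, 48.0, 83.0, 55.0, 36.0, 24.0, 16.0, 10.0, 0.0 L/s.
ΣQ_DR = 310.0 L/s.
With Δt = 0.25 h = 900 s, V = ΣQ_DR · Δt = 310.0 × 900 = 2.79 × 10^5 L.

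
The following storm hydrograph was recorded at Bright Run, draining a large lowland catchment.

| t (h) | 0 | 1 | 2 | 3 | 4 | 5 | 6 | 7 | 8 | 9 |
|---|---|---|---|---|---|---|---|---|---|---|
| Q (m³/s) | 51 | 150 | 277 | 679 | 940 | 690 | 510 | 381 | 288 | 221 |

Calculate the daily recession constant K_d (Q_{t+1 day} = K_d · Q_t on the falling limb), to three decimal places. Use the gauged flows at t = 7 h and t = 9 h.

Between t = 7 h and t = 9 h the flow falls from 381 to 221 m³/s over 2×1 h = 2 h.
Per-interval ratio K = (221/381)^(1/2) = 0.7616; K_d = K^(24/1) = 0.001.

K_d ≈ 0.001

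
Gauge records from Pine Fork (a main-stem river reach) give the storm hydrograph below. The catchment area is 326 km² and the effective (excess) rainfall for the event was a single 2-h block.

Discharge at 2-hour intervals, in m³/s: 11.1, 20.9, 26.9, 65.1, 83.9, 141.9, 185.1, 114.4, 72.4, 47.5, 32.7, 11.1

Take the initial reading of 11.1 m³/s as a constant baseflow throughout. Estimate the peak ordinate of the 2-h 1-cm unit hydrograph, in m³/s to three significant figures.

U_p ≈ 116 m³/s

Direct runoff: 0.0, 9.8, 15.8, 54.0, 72.8, 130.8, 174.0, 103.3, 61.3, 36.4, 21.6, 0.0 m³/s; ΣQ_DR = 679.8 m³/s, peak = 174.0 m³/s.
Runoff depth d = ΣQ_DR·Δt / A = 679.8 × 7200 / (326 km²) = 15.01 mm.
The 1-cm UH is the DRH scaled by (10 mm)/d, so U_p = 174.0 × 10/15.01 = 116 m³/s.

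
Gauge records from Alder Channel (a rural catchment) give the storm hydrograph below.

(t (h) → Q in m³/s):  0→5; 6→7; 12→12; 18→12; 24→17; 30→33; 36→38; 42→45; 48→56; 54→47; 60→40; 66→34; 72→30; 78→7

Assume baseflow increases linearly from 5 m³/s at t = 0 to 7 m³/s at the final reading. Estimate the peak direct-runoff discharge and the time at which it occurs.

Q_p = 49.77 m³/s at t = 48 h

Subtracting baseflow gives direct-runoff ordinates: 0.00, 1.85, 6.69, 6.54, 11.38, 27.23, 32.08, 38.92, 49.77, 40.62, 33.46, 27.31, 23.15, 0.00 m³/s.
The maximum is 49.77 m³/s, occurring at the reading for t = 48 h.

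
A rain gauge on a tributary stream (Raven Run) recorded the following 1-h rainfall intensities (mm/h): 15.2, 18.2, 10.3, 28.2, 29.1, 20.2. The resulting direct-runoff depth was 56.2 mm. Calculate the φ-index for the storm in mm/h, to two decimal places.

φ ≈ 10.94 mm/h

Only the 5 blocks with intensity above φ contribute runoff: 15.2, 18.2, 28.2, 29.1, 20.2 mm/h.
Σ(I−φ)·Δt = d  ⇒  (15.2+18.2+28.2+29.1+20.2 − 5φ)·1 = 56.2
φ = (110.9 − 56.2/1) / 5 = 10.94 mm/h.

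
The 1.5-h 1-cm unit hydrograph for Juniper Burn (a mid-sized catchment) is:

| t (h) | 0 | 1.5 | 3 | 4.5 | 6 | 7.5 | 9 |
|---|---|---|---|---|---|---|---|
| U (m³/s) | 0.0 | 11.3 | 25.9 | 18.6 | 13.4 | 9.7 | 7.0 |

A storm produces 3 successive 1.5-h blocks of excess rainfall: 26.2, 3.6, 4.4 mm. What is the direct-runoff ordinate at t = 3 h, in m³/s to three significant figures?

By discrete convolution, Q_j = Σ (P_i / 10 mm) · U_{j−i}.
At t = 3 h (j=2): Q = (26.2/10)·25.9 + (3.6/10)·11.3 + (4.4/10)·0.0 = 71.9 m³/s.

Q ≈ 71.9 m³/s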